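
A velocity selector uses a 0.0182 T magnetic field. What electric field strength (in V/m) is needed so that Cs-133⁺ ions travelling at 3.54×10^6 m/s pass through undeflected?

qE = qvB ⇒ E = vB = (3.54×10^6)(0.0182) = 6.44×10^4 V/m.

E ≈ 6.44×10^4 V/m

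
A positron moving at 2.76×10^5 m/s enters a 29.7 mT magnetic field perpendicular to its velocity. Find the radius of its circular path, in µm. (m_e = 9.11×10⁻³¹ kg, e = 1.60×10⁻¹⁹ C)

The magnetic force provides the centripetal force: qvB = mv²/r, so r = mv/(qB).
r = (9.11×10^-31 kg)(2.76×10^5 m/s) / [(1×1.60×10^-19 C)(0.0297 T)] = 5.29×10^-5 m.

r ≈ 52.9 µm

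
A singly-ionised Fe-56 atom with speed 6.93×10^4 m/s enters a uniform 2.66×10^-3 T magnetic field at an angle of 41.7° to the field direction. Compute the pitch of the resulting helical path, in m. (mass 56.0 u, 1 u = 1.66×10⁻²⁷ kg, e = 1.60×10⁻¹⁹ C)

pitch ≈ 71.0 m

The velocity component along B is v∥ = v cos41.7° = 5.17×10^4 m/s.
The cyclotron period T = 2πm/(qB) = 1.37×10^-3 s is set by m, q, B alone.
Pitch = v∥·T = (5.17×10^4)(1.37×10^-3) = 71.0 m.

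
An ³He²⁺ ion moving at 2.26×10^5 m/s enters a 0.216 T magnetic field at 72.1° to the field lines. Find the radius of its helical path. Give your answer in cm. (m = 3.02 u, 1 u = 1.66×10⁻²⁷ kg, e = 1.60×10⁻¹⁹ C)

r ≈ 1.56 cm

Only the perpendicular component v⊥ = v sin72.1° = 2.15×10^5 m/s is bent by the field.
r = m v⊥ /(qB) = (5.01×10^-27)(2.15×10^5) / [(2×1.60×10^-19)(0.216)] = 0.0156 m.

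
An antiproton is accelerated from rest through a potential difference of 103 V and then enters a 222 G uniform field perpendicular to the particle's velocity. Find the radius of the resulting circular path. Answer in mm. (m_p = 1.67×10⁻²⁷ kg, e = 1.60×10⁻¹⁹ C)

r ≈ 66.1 mm

The kinetic energy gained is K = qV = (1×1.60×10^-19)(103) = 1.65×10^-17 J.
v = √(2K/m) = 1.40×10^5 m/s.
r = mv/(qB) = (1.67×10^-27)(1.40×10^5) / [(1×1.60×10^-19)(0.0222)] = 0.0661 m.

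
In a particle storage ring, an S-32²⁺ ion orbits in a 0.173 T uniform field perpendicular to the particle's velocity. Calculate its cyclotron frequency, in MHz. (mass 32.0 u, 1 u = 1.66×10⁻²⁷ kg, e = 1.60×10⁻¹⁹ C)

f = qB/(2πm) = (2×1.60×10^-19)(0.173) / [2π(5.31×10^-26)] = 1.66×10^5 Hz.

f ≈ 0.166 MHz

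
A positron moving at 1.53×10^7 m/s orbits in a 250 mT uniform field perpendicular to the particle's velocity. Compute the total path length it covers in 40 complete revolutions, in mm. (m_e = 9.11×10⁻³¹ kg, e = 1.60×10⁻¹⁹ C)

L ≈ 87.6 mm

r = mv/(qB) = 3.48×10^-4 m, so one revolution covers 2πr = 2.19×10^-3 m.
In 40 revolutions: L = 40·2πr = 0.0876 m.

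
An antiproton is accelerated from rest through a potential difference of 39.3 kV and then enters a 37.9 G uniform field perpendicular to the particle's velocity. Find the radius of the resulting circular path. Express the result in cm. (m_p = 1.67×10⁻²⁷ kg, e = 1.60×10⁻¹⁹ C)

r ≈ 756 cm

The kinetic energy gained is K = qV = (1×1.60×10^-19)(3.93×10^4) = 6.29×10^-15 J.
v = √(2K/m) = 2.74×10^6 m/s.
r = mv/(qB) = (1.67×10^-27)(2.74×10^6) / [(1×1.60×10^-19)(3.79×10^-3)] = 7.56 m.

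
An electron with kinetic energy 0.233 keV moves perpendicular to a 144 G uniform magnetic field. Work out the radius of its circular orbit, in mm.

r ≈ 3.58 mm

Convert the energy: K = 0.233 keV = 3.73×10^-17 J.
v = √(2K/m) = √(2·3.73×10^-17/9.11×10^-31) = 9.05×10^6 m/s.
r = mv/(qB) = (9.11×10^-31)(9.05×10^6) / [(1×1.60×10^-19)(0.0144)] = 3.58×10^-3 m.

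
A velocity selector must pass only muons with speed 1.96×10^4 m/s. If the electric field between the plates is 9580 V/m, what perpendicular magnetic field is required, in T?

qE = qvB ⇒ B = E/v = (9580) / (1.96×10^4) = 0.489 T.

B ≈ 0.489 T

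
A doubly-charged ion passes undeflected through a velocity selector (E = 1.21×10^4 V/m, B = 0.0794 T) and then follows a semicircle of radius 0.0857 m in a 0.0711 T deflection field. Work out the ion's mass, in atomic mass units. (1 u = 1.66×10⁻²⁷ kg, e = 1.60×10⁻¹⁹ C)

m ≈ 7.71 u

v = E/B₁ = 1.52×10^5 m/s.
From r = mv/(qB₂), m = qB₂r/v = (2×1.60×10^-19)(0.0711)(0.0857) / (1.52×10^5) = 1.28×10^-26 kg.
In atomic mass units: m = 1.28×10^-26 / 1.66×10^-27 = 7.71 u.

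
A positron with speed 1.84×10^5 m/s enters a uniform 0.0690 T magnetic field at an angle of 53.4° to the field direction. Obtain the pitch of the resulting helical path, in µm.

The velocity component along B is v∥ = v cos53.4° = 1.10×10^5 m/s.
The cyclotron period T = 2πm/(qB) = 5.18×10^-10 s is set by m, q, B alone.
Pitch = v∥·T = (1.10×10^5)(5.18×10^-10) = 5.69×10^-5 m.

pitch ≈ 56.9 µm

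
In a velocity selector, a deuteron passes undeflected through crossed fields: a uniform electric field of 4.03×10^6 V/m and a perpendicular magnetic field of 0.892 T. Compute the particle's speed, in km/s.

For zero net force, qE = qvB, so v = E/B.
v = (4.03×10^6) / (0.892) = 4.52×10^6 m/s.

v ≈ 4520 km/s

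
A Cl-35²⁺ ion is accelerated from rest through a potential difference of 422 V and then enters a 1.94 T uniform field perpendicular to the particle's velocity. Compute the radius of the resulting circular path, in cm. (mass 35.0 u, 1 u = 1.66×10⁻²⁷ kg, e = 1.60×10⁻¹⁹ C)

r ≈ 0.638 cm

The kinetic energy gained is K = qV = (2×1.60×10^-19)(422) = 1.35×10^-16 J.
v = √(2K/m) = 6.82×10^4 m/s.
r = mv/(qB) = (5.81×10^-26)(6.82×10^4) / [(2×1.60×10^-19)(1.94)] = 6.38×10^-3 m.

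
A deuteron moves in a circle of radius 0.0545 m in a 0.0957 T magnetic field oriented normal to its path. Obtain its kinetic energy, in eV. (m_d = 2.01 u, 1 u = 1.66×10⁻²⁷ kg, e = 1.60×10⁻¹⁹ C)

K ≈ 652 eV

v = qBr/m = (1×1.60×10^-19)(0.0957)(0.0545) / (3.34×10^-27) = 2.50×10^5 m/s.
K = ½mv² = 0.5·(3.34×10^-27)·(2.50×10^5)² = 1.04×10^-16 J = 652 eV.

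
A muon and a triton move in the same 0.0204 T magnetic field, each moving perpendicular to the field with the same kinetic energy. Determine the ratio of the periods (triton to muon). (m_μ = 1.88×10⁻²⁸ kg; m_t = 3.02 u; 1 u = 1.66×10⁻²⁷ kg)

ratio ≈ 26.7

T = 2πm/(qB) is independent of speed, so T₂/T₁ = (m₂/q₂)/(m₁/q₁).
T_{triton}/T_{muon} = (5.01×10^-27/1e) / (1.88×10^-28/1e) = 26.7.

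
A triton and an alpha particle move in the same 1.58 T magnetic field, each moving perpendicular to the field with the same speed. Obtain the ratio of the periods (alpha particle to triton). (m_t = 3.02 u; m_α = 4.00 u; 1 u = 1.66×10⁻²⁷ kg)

T = 2πm/(qB) is independent of speed, so T₂/T₁ = (m₂/q₂)/(m₁/q₁).
T_{alpha particle}/T_{triton} = (6.64×10^-27/2e) / (5.01×10^-27/1e) = 0.662.

ratio ≈ 0.662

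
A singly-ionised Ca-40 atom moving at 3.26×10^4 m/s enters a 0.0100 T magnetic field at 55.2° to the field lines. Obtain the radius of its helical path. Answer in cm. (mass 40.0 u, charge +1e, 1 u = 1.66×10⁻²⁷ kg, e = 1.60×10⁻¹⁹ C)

r ≈ 111 cm

Only the perpendicular component v⊥ = v sin55.2° = 2.68×10^4 m/s is bent by the field.
r = m v⊥ /(qB) = (6.64×10^-26)(2.68×10^4) / [(1×1.60×10^-19)(0.0100)] = 1.11 m.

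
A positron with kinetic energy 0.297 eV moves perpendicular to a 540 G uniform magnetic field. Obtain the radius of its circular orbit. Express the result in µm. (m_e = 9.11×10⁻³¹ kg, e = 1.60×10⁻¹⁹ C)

r ≈ 34.1 µm

Convert the energy: K = 0.297 eV = 4.75×10^-20 J.
v = √(2K/m) = √(2·4.75×10^-20/9.11×10^-31) = 3.23×10^5 m/s.
r = mv/(qB) = (9.11×10^-31)(3.23×10^5) / [(1×1.60×10^-19)(0.0540)] = 3.41×10^-5 m.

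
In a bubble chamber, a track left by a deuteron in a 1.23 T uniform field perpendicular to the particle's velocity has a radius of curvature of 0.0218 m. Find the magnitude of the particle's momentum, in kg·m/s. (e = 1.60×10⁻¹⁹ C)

Since qvB = mv²/r, the momentum p = mv = qBr.
p = (1×1.60×10^-19)(1.23)(0.0218) = 4.29×10^-21 kg·m/s.

p ≈ 4.29×10^-21 kg·m/s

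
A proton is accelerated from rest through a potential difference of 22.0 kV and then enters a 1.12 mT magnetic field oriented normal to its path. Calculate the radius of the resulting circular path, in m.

The kinetic energy gained is K = qV = (1×1.60×10^-19)(2.20×10^4) = 3.52×10^-15 J.
v = √(2K/m) = 2.05×10^6 m/s.
r = mv/(qB) = (1.67×10^-27)(2.05×10^6) / [(1×1.60×10^-19)(1.12×10^-3)] = 19.1 m.

r ≈ 19.1 m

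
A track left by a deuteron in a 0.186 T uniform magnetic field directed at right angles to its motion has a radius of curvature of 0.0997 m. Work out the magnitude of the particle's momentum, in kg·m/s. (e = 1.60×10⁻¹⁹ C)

Since qvB = mv²/r, the momentum p = mv = qBr.
p = (1×1.60×10^-19)(0.186)(0.0997) = 2.97×10^-21 kg·m/s.

p ≈ 2.97×10^-21 kg·m/s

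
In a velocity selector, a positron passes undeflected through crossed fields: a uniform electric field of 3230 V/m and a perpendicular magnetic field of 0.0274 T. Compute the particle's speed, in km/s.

For zero net force, qE = qvB, so v = E/B.
v = (3230) / (0.0274) = 1.18×10^5 m/s.

v ≈ 118 km/s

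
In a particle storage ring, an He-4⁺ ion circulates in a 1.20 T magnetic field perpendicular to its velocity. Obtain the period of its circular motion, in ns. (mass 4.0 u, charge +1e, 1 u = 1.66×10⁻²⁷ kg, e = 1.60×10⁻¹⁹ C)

T ≈ 217 ns

The cyclotron period is independent of speed: T = 2πm/(qB).
T = 2π(6.64×10^-27) / [(1×1.60×10^-19)(1.20)] = 2.17×10^-7 s.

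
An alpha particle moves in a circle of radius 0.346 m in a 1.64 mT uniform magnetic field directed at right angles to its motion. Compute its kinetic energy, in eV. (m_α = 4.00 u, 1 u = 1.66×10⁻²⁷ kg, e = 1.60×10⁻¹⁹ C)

v = qBr/m = (2×1.60×10^-19)(1.64×10^-3)(0.346) / (6.64×10^-27) = 2.73×10^4 m/s.
K = ½mv² = 0.5·(6.64×10^-27)·(2.73×10^4)² = 2.48×10^-18 J = 15.5 eV.

K ≈ 15.5 eV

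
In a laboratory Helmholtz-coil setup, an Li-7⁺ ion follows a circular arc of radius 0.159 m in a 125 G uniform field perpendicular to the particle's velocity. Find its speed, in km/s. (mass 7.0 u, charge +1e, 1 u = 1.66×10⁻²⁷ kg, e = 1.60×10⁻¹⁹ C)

From qvB = mv²/r, v = qBr/m.
v = (1×1.60×10^-19)(0.0125)(0.159) / (1.16×10^-26) = 2.74×10^4 m/s.

v ≈ 27.4 km/s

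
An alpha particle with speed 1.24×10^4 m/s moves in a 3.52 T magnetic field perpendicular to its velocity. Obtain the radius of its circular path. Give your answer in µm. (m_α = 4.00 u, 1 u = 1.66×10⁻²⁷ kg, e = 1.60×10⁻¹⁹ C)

r ≈ 73.1 µm

The magnetic force provides the centripetal force: qvB = mv²/r, so r = mv/(qB).
r = (6.64×10^-27 kg)(1.24×10^4 m/s) / [(2×1.60×10^-19 C)(3.52 T)] = 7.31×10^-5 m.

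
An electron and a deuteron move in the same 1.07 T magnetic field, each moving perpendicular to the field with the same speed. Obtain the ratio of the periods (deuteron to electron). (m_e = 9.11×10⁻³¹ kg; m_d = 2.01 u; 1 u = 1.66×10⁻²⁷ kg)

ratio ≈ 3660

T = 2πm/(qB) is independent of speed, so T₂/T₁ = (m₂/q₂)/(m₁/q₁).
T_{deuteron}/T_{electron} = (3.34×10^-27/1e) / (9.11×10^-31/1e) = 3660.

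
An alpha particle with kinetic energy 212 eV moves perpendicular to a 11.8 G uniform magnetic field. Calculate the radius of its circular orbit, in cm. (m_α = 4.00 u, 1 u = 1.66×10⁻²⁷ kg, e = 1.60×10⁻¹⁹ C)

Convert the energy: K = 212 eV = 3.39×10^-17 J.
v = √(2K/m) = √(2·3.39×10^-17/6.64×10^-27) = 1.01×10^5 m/s.
r = mv/(qB) = (6.64×10^-27)(1.01×10^5) / [(2×1.60×10^-19)(1.18×10^-3)] = 1.78 m.

r ≈ 178 cm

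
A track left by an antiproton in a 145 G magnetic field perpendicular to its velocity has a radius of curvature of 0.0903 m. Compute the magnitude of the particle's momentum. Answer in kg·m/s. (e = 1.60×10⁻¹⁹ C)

Since qvB = mv²/r, the momentum p = mv = qBr.
p = (1×1.60×10^-19)(0.0145)(0.0903) = 2.09×10^-22 kg·m/s.

p ≈ 2.09×10^-22 kg·m/s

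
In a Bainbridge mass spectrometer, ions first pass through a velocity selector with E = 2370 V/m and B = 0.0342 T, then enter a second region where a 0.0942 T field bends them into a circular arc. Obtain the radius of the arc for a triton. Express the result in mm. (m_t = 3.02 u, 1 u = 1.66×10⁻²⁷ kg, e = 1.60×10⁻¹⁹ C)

r ≈ 23.0 mm

The selector passes v = E/B = 2370/0.0342 = 6.93×10^4 m/s.
In the deflection region, r = mv/(qB₂) = (5.01×10^-27)(6.93×10^4) / [(1×1.60×10^-19)(0.0942)] = 0.0230 m.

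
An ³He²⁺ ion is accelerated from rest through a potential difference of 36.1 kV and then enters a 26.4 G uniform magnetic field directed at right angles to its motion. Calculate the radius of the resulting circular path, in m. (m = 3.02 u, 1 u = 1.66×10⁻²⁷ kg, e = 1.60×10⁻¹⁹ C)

r ≈ 12.7 m

The kinetic energy gained is K = qV = (2×1.60×10^-19)(3.61×10^4) = 1.16×10^-14 J.
v = √(2K/m) = 2.15×10^6 m/s.
r = mv/(qB) = (5.01×10^-27)(2.15×10^6) / [(2×1.60×10^-19)(2.64×10^-3)] = 12.7 m.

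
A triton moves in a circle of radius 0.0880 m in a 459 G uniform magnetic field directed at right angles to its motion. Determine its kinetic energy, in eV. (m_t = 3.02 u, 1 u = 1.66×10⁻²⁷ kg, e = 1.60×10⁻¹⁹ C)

v = qBr/m = (1×1.60×10^-19)(0.0459)(0.0880) / (5.01×10^-27) = 1.29×10^5 m/s.
K = ½mv² = 0.5·(5.01×10^-27)·(1.29×10^5)² = 4.17×10^-17 J = 260 eV.

K ≈ 260 eV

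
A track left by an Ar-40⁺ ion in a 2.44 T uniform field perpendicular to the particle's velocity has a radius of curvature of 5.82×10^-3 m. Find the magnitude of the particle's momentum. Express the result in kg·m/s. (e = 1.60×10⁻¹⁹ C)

Since qvB = mv²/r, the momentum p = mv = qBr.
p = (1×1.60×10^-19)(2.44)(5.82×10^-3) = 2.27×10^-21 kg·m/s.

p ≈ 2.27×10^-21 kg·m/s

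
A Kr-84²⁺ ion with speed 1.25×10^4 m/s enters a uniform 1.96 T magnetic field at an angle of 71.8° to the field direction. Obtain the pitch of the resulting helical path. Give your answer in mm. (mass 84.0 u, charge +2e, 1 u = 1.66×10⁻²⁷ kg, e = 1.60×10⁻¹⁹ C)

pitch ≈ 5.45 mm

The velocity component along B is v∥ = v cos71.8° = 3900 m/s.
The cyclotron period T = 2πm/(qB) = 1.40×10^-6 s is set by m, q, B alone.
Pitch = v∥·T = (3900)(1.40×10^-6) = 5.45×10^-3 m.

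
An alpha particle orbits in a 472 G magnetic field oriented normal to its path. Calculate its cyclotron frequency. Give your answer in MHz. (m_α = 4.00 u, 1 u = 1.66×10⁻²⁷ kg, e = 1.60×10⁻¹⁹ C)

f = qB/(2πm) = (2×1.60×10^-19)(0.0472) / [2π(6.64×10^-27)] = 3.62×10^5 Hz.

f ≈ 0.362 MHz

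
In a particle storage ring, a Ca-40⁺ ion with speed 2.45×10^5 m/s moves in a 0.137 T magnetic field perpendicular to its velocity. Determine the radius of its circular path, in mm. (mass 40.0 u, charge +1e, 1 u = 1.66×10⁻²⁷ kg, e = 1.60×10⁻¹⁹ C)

The magnetic force provides the centripetal force: qvB = mv²/r, so r = mv/(qB).
r = (6.64×10^-26 kg)(2.45×10^5 m/s) / [(1×1.60×10^-19 C)(0.137 T)] = 0.742 m.

r ≈ 742 mm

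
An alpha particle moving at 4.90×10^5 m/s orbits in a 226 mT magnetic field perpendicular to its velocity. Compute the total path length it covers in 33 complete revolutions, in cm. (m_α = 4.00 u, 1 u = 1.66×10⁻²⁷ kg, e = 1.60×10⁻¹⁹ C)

r = mv/(qB) = 0.0450 m, so one revolution covers 2πr = 0.283 m.
In 33 revolutions: L = 33·2πr = 9.33 m.

L ≈ 933 cm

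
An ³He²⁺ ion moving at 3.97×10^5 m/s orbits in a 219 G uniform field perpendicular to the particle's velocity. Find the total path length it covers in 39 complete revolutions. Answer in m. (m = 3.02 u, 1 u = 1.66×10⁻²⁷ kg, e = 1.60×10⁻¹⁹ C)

L ≈ 69.6 m

r = mv/(qB) = 0.284 m, so one revolution covers 2πr = 1.78 m.
In 39 revolutions: L = 39·2πr = 69.6 m.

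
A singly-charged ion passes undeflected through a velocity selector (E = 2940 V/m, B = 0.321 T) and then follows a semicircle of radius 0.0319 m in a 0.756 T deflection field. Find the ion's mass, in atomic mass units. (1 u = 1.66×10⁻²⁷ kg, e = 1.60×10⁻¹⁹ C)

m ≈ 254 u

v = E/B₁ = 9160 m/s.
From r = mv/(qB₂), m = qB₂r/v = (1×1.60×10^-19)(0.756)(0.0319) / (9160) = 4.21×10^-25 kg.
In atomic mass units: m = 4.21×10^-25 / 1.66×10^-27 = 254 u.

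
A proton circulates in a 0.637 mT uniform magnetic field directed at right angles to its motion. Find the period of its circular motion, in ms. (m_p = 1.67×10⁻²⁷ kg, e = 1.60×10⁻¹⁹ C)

T ≈ 0.103 ms

The cyclotron period is independent of speed: T = 2πm/(qB).
T = 2π(1.67×10^-27) / [(1×1.60×10^-19)(6.37×10^-4)] = 1.03×10^-4 s.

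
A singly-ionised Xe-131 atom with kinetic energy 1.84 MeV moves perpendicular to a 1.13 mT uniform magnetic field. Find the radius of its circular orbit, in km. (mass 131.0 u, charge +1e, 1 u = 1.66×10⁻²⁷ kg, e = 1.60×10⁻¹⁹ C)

Convert the energy: K = 1.84 MeV = 2.94×10^-13 J.
v = √(2K/m) = √(2·2.94×10^-13/2.17×10^-25) = 1.65×10^6 m/s.
r = mv/(qB) = (2.17×10^-25)(1.65×10^6) / [(1×1.60×10^-19)(1.13×10^-3)] = 1980 m.

r ≈ 1.98 km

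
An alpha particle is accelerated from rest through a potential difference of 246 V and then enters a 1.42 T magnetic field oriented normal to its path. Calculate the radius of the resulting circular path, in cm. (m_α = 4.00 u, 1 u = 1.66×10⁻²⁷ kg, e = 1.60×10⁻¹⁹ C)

r ≈ 0.225 cm

The kinetic energy gained is K = qV = (2×1.60×10^-19)(246) = 7.87×10^-17 J.
v = √(2K/m) = 1.54×10^5 m/s.
r = mv/(qB) = (6.64×10^-27)(1.54×10^5) / [(2×1.60×10^-19)(1.42)] = 2.25×10^-3 m.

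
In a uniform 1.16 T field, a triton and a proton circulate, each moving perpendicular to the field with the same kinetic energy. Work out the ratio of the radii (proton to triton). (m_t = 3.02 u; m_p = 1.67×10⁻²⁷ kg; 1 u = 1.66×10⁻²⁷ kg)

r = √(2mK)/(qB) ⇒ at equal K, r ∝ √m/q.
r_{proton}/r_{triton} = 0.577.

ratio ≈ 0.577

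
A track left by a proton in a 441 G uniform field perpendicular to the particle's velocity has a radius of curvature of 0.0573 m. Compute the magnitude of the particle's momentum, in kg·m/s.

p ≈ 4.04×10^-22 kg·m/s

Since qvB = mv²/r, the momentum p = mv = qBr.
p = (1×1.60×10^-19)(0.0441)(0.0573) = 4.04×10^-22 kg·m/s.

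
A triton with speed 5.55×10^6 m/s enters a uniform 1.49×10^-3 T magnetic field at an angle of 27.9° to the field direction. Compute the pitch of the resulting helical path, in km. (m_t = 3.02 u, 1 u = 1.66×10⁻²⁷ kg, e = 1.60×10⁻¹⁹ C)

pitch ≈ 0.648 km

The velocity component along B is v∥ = v cos27.9° = 4.90×10^6 m/s.
The cyclotron period T = 2πm/(qB) = 1.32×10^-4 s is set by m, q, B alone.
Pitch = v∥·T = (4.90×10^6)(1.32×10^-4) = 648 m.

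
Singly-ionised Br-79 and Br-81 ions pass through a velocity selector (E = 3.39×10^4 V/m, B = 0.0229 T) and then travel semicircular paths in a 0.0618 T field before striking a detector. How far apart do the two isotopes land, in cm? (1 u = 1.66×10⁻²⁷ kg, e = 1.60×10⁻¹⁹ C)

Both emerge at v = E/B₁ = 1.48×10^6 m/s.
r = mv/(qB₂), so r₁ = 19.633 m and r₂ = 20.130 m, giving Δr = 0.497 m.
After a semicircle each ion lands a diameter 2r from the entry slit, so the separation is 2Δr = 0.994 m.

Δd ≈ 99.4 cm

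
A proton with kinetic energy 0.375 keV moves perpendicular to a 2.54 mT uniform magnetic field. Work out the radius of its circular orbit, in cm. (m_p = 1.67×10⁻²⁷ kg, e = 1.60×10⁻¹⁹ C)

r ≈ 110 cm

Convert the energy: K = 0.375 keV = 6.00×10^-17 J.
v = √(2K/m) = √(2·6.00×10^-17/1.67×10^-27) = 2.68×10^5 m/s.
r = mv/(qB) = (1.67×10^-27)(2.68×10^5) / [(1×1.60×10^-19)(2.54×10^-3)] = 1.10 m.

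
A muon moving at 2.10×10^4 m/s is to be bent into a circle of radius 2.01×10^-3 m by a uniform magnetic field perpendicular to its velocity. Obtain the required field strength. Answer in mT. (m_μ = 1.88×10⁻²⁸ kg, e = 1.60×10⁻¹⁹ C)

B ≈ 12.3 mT

qvB = mv²/r gives B = mv/(qr).
B = (1.88×10^-28)(2.10×10^4) / [(1×1.60×10^-19)(2.01×10^-3)] = 0.0123 T.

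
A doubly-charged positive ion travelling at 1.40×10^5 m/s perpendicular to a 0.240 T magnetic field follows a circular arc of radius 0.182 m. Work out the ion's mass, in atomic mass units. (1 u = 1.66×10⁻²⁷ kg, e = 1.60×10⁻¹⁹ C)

qvB = mv²/r ⇒ m = qBr/v.
m = (2×1.60×10^-19)(0.240)(0.182) / (1.40×10^5) = 9.98×10^-26 kg = 60.1 u.

m ≈ 60.1 u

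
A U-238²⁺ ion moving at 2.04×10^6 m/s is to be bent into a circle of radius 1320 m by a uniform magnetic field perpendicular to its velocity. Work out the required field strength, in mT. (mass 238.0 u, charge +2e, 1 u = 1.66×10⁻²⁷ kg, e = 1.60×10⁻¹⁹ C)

B ≈ 1.91 mT

qvB = mv²/r gives B = mv/(qr).
B = (3.95×10^-25)(2.04×10^6) / [(2×1.60×10^-19)(1320)] = 1.91×10^-3 T.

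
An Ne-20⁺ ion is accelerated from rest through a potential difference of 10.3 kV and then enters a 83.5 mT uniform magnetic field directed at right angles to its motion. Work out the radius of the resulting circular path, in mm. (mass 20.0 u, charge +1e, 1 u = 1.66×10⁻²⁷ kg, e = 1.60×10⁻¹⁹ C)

The kinetic energy gained is K = qV = (1×1.60×10^-19)(1.03×10^4) = 1.65×10^-15 J.
v = √(2K/m) = 3.15×10^5 m/s.
r = mv/(qB) = (3.32×10^-26)(3.15×10^5) / [(1×1.60×10^-19)(0.0835)] = 0.783 m.

r ≈ 783 mm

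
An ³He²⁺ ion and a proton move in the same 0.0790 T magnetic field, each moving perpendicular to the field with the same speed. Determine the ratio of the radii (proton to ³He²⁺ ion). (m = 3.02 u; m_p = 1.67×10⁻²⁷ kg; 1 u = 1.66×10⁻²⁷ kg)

r = mv/(qB) ⇒ at equal v, r ∝ m/q.
r_{proton}/r_{³He²⁺ ion} = 0.666.

ratio ≈ 0.666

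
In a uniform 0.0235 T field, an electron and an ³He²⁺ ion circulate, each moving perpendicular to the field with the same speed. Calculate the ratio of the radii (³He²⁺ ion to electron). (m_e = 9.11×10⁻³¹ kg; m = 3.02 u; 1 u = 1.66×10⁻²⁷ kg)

ratio ≈ 2750

r = mv/(qB) ⇒ at equal v, r ∝ m/q.
r_{³He²⁺ ion}/r_{electron} = 2750.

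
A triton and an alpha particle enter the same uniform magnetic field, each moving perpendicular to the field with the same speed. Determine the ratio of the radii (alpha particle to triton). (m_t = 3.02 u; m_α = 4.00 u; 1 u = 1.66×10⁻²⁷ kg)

ratio ≈ 0.662

r = mv/(qB) ⇒ at equal v, r ∝ m/q.
r_{alpha particle}/r_{triton} = 0.662.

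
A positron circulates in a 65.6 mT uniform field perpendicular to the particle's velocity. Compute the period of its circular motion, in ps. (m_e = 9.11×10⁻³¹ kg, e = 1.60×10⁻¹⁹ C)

The cyclotron period is independent of speed: T = 2πm/(qB).
T = 2π(9.11×10^-31) / [(1×1.60×10^-19)(0.0656)] = 5.45×10^-10 s.

T ≈ 545 ps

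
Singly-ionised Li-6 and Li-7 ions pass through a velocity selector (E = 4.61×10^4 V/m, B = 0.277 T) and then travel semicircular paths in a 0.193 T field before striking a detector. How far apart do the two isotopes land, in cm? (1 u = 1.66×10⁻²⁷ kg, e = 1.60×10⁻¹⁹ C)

Δd ≈ 1.79 cm

Both emerge at v = E/B₁ = 1.66×10^5 m/s.
r = mv/(qB₂), so r₁ = 0.05368 m and r₂ = 0.06263 m, giving Δr = 8.95×10^-3 m.
After a semicircle each ion lands a diameter 2r from the entry slit, so the separation is 2Δr = 0.0179 m.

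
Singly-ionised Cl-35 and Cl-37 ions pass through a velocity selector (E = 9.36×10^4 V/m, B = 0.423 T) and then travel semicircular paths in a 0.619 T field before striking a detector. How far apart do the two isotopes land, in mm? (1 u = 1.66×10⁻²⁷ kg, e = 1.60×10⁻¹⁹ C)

Δd ≈ 14.8 mm

Both emerge at v = E/B₁ = 2.21×10^5 m/s.
r = mv/(qB₂), so r₁ = 0.12981 m and r₂ = 0.13723 m, giving Δr = 7.42×10^-3 m.
After a semicircle each ion lands a diameter 2r from the entry slit, so the separation is 2Δr = 0.0148 m.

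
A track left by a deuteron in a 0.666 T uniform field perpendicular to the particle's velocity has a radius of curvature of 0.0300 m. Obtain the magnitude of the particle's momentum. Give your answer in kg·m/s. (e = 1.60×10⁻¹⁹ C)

Since qvB = mv²/r, the momentum p = mv = qBr.
p = (1×1.60×10^-19)(0.666)(0.0300) = 3.20×10^-21 kg·m/s.

p ≈ 3.20×10^-21 kg·m/s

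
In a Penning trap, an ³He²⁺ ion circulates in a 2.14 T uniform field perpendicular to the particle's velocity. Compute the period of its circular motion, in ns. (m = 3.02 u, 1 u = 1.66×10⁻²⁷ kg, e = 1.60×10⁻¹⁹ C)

T ≈ 46.0 ns

The cyclotron period is independent of speed: T = 2πm/(qB).
T = 2π(5.01×10^-27) / [(2×1.60×10^-19)(2.14)] = 4.60×10^-8 s.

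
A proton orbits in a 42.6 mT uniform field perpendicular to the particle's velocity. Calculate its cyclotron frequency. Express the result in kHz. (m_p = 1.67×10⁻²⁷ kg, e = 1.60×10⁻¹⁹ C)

f = qB/(2πm) = (1×1.60×10^-19)(0.0426) / [2π(1.67×10^-27)] = 6.50×10^5 Hz.

f ≈ 650 kHz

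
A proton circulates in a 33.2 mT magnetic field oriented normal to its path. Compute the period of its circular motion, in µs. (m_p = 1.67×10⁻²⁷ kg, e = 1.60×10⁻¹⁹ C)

The cyclotron period is independent of speed: T = 2πm/(qB).
T = 2π(1.67×10^-27) / [(1×1.60×10^-19)(0.0332)] = 1.98×10^-6 s.

T ≈ 1.98 µs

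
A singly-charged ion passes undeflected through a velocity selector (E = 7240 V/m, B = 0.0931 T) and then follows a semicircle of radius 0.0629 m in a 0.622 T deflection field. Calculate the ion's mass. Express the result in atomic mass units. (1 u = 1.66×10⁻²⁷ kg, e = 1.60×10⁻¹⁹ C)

m ≈ 48.5 u

v = E/B₁ = 7.78×10^4 m/s.
From r = mv/(qB₂), m = qB₂r/v = (1×1.60×10^-19)(0.622)(0.0629) / (7.78×10^4) = 8.05×10^-26 kg.
In atomic mass units: m = 8.05×10^-26 / 1.66×10^-27 = 48.5 u.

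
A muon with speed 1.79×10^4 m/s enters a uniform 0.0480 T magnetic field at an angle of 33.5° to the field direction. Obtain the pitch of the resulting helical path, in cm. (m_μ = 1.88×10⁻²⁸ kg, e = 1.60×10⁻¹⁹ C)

The velocity component along B is v∥ = v cos33.5° = 1.49×10^4 m/s.
The cyclotron period T = 2πm/(qB) = 1.54×10^-7 s is set by m, q, B alone.
Pitch = v∥·T = (1.49×10^4)(1.54×10^-7) = 2.30×10^-3 m.

pitch ≈ 0.230 cm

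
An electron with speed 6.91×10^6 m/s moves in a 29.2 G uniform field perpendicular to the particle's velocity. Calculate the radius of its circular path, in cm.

The magnetic force provides the centripetal force: qvB = mv²/r, so r = mv/(qB).
r = (9.11×10^-31 kg)(6.91×10^6 m/s) / [(1×1.60×10^-19 C)(2.92×10^-3 T)] = 0.0135 m.

r ≈ 1.35 cm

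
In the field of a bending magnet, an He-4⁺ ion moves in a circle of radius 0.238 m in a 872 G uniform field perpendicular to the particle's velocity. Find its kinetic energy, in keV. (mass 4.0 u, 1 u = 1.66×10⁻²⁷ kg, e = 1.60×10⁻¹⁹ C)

v = qBr/m = (1×1.60×10^-19)(0.0872)(0.238) / (6.64×10^-27) = 5.00×10^5 m/s.
K = ½mv² = 0.5·(6.64×10^-27)·(5.00×10^5)² = 8.30×10^-16 J = 5.19 keV.

K ≈ 5.19 keV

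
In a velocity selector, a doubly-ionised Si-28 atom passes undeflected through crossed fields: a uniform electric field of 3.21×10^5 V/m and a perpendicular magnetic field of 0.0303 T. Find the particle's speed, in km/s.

v ≈ 10600 km/s

For zero net force, qE = qvB, so v = E/B.
v = (3.21×10^5) / (0.0303) = 1.06×10^7 m/s.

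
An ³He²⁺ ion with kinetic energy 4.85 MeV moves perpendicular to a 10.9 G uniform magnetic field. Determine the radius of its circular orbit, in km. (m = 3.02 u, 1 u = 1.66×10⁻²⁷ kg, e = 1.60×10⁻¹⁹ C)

r ≈ 0.253 km

Convert the energy: K = 4.85 MeV = 7.76×10^-13 J.
v = √(2K/m) = √(2·7.76×10^-13/5.01×10^-27) = 1.76×10^7 m/s.
r = mv/(qB) = (5.01×10^-27)(1.76×10^7) / [(2×1.60×10^-19)(1.09×10^-3)] = 253 m.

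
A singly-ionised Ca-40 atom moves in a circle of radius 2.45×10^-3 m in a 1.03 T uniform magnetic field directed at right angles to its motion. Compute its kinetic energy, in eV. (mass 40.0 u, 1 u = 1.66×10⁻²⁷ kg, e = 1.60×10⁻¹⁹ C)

v = qBr/m = (1×1.60×10^-19)(1.03)(2.45×10^-3) / (6.64×10^-26) = 6080 m/s.
K = ½mv² = 0.5·(6.64×10^-26)·(6080)² = 1.23×10^-18 J = 7.67 eV.

K ≈ 7.67 eV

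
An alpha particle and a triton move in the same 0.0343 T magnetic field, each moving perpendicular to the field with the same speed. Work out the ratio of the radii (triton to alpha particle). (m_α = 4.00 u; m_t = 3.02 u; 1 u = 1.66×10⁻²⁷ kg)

r = mv/(qB) ⇒ at equal v, r ∝ m/q.
r_{triton}/r_{alpha particle} = 1.51.

ratio ≈ 1.51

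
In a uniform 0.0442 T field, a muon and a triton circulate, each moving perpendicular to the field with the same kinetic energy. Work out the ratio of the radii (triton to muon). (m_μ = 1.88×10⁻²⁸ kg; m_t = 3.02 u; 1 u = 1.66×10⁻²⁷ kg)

ratio ≈ 5.16

r = √(2mK)/(qB) ⇒ at equal K, r ∝ √m/q.
r_{triton}/r_{muon} = 5.16.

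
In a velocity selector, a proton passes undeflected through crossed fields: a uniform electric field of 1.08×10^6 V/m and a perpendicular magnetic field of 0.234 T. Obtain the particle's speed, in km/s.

For zero net force, qE = qvB, so v = E/B.
v = (1.08×10^6) / (0.234) = 4.62×10^6 m/s.

v ≈ 4620 km/s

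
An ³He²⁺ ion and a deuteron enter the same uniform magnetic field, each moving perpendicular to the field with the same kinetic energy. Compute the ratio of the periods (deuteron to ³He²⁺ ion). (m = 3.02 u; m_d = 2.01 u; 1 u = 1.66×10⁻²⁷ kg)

ratio ≈ 1.33

T = 2πm/(qB) is independent of speed, so T₂/T₁ = (m₂/q₂)/(m₁/q₁).
T_{deuteron}/T_{³He²⁺ ion} = (3.34×10^-27/1e) / (5.01×10^-27/2e) = 1.33.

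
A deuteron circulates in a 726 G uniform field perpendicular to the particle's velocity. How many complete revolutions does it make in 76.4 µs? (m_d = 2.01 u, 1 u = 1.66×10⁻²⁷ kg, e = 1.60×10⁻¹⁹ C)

N = 42

T = 2πm/(qB) = 2π(3.3366×10^-27) / [(1×1.60×10^-19)(0.0726)] = 1.8048×10^-6 s.
N = t/T = 7.64×10^-5 / 1.8048×10^-6 ≈ 42.33, so 42 complete revolutions.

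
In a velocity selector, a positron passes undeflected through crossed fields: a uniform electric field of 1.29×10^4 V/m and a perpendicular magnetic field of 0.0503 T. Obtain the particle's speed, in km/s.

For zero net force, qE = qvB, so v = E/B.
v = (1.29×10^4) / (0.0503) = 2.56×10^5 m/s.

v ≈ 256 km/s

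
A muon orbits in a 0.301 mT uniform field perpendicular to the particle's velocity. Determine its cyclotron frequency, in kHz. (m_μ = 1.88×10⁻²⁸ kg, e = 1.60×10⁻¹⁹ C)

f ≈ 40.8 kHz

f = qB/(2πm) = (1×1.60×10^-19)(3.01×10^-4) / [2π(1.88×10^-28)] = 4.08×10^4 Hz.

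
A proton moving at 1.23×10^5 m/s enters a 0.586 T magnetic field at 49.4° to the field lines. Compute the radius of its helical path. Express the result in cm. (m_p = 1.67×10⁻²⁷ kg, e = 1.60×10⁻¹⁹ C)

Only the perpendicular component v⊥ = v sin49.4° = 9.34×10^4 m/s is bent by the field.
r = m v⊥ /(qB) = (1.67×10^-27)(9.34×10^4) / [(1×1.60×10^-19)(0.586)] = 1.66×10^-3 m.

r ≈ 0.166 cm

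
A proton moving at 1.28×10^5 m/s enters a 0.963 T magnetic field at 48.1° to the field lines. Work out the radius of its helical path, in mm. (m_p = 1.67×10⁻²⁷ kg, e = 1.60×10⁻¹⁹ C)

Only the perpendicular component v⊥ = v sin48.1° = 9.53×10^4 m/s is bent by the field.
r = m v⊥ /(qB) = (1.67×10^-27)(9.53×10^4) / [(1×1.60×10^-19)(0.963)] = 1.03×10^-3 m.

r ≈ 1.03 mm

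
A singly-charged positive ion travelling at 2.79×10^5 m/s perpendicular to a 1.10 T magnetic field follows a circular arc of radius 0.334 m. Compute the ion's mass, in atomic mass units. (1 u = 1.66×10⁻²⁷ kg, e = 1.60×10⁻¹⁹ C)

m ≈ 127 u

qvB = mv²/r ⇒ m = qBr/v.
m = (1×1.60×10^-19)(1.10)(0.334) / (2.79×10^5) = 2.11×10^-25 kg = 127 u.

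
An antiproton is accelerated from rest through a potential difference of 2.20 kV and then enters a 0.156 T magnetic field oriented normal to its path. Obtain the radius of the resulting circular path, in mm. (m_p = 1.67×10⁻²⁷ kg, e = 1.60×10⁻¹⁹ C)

r ≈ 43.4 mm

The kinetic energy gained is K = qV = (1×1.60×10^-19)(2200) = 3.52×10^-16 J.
v = √(2K/m) = 6.49×10^5 m/s.
r = mv/(qB) = (1.67×10^-27)(6.49×10^5) / [(1×1.60×10^-19)(0.156)] = 0.0434 m.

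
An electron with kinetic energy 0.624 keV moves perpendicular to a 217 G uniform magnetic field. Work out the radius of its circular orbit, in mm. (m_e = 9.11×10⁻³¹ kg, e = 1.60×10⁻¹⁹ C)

r ≈ 3.88 mm

Convert the energy: K = 0.624 keV = 9.98×10^-17 J.
v = √(2K/m) = √(2·9.98×10^-17/9.11×10^-31) = 1.48×10^7 m/s.
r = mv/(qB) = (9.11×10^-31)(1.48×10^7) / [(1×1.60×10^-19)(0.0217)] = 3.88×10^-3 m.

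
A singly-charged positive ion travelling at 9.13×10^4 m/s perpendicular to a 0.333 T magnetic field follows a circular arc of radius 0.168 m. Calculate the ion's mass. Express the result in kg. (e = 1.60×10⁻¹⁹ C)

m ≈ 9.80×10^-26 kg

qvB = mv²/r ⇒ m = qBr/v.
m = (1×1.60×10^-19)(0.333)(0.168) / (9.13×10^4) = 9.80×10^-26 kg.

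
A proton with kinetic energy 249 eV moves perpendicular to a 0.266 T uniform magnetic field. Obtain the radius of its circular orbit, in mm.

r ≈ 8.57 mm

Convert the energy: K = 249 eV = 3.98×10^-17 J.
v = √(2K/m) = √(2·3.98×10^-17/1.67×10^-27) = 2.18×10^5 m/s.
r = mv/(qB) = (1.67×10^-27)(2.18×10^5) / [(1×1.60×10^-19)(0.266)] = 8.57×10^-3 m.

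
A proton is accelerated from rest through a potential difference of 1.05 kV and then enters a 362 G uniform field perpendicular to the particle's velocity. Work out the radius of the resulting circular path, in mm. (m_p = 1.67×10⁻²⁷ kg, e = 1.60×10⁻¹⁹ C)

The kinetic energy gained is K = qV = (1×1.60×10^-19)(1050) = 1.68×10^-16 J.
v = √(2K/m) = 4.49×10^5 m/s.
r = mv/(qB) = (1.67×10^-27)(4.49×10^5) / [(1×1.60×10^-19)(0.0362)] = 0.129 m.

r ≈ 129 mm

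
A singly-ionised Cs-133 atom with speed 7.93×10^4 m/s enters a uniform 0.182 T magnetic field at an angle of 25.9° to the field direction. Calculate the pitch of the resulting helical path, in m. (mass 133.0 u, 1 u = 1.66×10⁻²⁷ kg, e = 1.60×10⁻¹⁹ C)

pitch ≈ 3.40 m

The velocity component along B is v∥ = v cos25.9° = 7.13×10^4 m/s.
The cyclotron period T = 2πm/(qB) = 4.76×10^-5 s is set by m, q, B alone.
Pitch = v∥·T = (7.13×10^4)(4.76×10^-5) = 3.40 m.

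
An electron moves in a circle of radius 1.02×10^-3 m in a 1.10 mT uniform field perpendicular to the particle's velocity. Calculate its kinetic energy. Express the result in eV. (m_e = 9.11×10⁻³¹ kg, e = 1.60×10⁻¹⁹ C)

v = qBr/m = (1×1.60×10^-19)(1.10×10^-3)(1.02×10^-3) / (9.11×10^-31) = 1.97×10^5 m/s.
K = ½mv² = 0.5·(9.11×10^-31)·(1.97×10^5)² = 1.77×10^-20 J = 0.111 eV.

K ≈ 0.111 eV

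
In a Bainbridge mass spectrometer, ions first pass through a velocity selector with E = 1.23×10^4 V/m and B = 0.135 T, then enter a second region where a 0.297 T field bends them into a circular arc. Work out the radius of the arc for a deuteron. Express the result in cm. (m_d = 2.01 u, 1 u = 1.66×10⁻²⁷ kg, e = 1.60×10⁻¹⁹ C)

r ≈ 0.640 cm

The selector passes v = E/B = 1.23×10^4/0.135 = 9.11×10^4 m/s.
In the deflection region, r = mv/(qB₂) = (3.34×10^-27)(9.11×10^4) / [(1×1.60×10^-19)(0.297)] = 6.40×10^-3 m.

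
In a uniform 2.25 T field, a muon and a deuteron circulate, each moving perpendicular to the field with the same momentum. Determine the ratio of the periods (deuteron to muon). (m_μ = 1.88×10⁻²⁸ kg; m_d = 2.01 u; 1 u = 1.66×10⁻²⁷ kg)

T = 2πm/(qB) is independent of speed, so T₂/T₁ = (m₂/q₂)/(m₁/q₁).
T_{deuteron}/T_{muon} = (3.34×10^-27/1e) / (1.88×10^-28/1e) = 17.7.

ratio ≈ 17.7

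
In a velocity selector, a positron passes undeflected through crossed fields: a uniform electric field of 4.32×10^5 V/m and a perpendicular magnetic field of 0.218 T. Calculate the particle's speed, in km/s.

v ≈ 1980 km/s

For zero net force, qE = qvB, so v = E/B.
v = (4.32×10^5) / (0.218) = 1.98×10^6 m/s.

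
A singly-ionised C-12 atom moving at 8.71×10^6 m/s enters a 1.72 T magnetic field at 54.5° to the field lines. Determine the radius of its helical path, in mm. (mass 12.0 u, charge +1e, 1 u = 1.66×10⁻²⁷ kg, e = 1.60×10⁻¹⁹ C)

Only the perpendicular component v⊥ = v sin54.5° = 7.09×10^6 m/s is bent by the field.
r = m v⊥ /(qB) = (1.99×10^-26)(7.09×10^6) / [(1×1.60×10^-19)(1.72)] = 0.513 m.

r ≈ 513 mm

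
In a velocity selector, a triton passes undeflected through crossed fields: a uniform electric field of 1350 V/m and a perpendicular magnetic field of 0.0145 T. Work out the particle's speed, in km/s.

For zero net force, qE = qvB, so v = E/B.
v = (1350) / (0.0145) = 9.31×10^4 m/s.

v ≈ 93.1 km/s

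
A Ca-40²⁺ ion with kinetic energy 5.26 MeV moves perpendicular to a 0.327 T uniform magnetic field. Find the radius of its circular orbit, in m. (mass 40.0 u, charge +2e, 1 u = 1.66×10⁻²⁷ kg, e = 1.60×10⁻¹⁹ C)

Convert the energy: K = 5.26 MeV = 8.42×10^-13 J.
v = √(2K/m) = √(2·8.42×10^-13/6.64×10^-26) = 5.03×10^6 m/s.
r = mv/(qB) = (6.64×10^-26)(5.03×10^6) / [(2×1.60×10^-19)(0.327)] = 3.19 m.

r ≈ 3.19 m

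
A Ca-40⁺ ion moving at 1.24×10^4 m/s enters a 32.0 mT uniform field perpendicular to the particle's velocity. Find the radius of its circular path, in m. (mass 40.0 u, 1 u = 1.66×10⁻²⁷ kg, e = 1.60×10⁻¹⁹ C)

The magnetic force provides the centripetal force: qvB = mv²/r, so r = mv/(qB).
r = (6.64×10^-26 kg)(1.24×10^4 m/s) / [(1×1.60×10^-19 C)(0.0320 T)] = 0.161 m.

r ≈ 0.161 m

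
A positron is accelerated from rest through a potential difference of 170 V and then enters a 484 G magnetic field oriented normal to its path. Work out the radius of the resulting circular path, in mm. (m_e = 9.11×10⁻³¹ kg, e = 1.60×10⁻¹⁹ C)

r ≈ 0.909 mm

The kinetic energy gained is K = qV = (1×1.60×10^-19)(170) = 2.72×10^-17 J.
v = √(2K/m) = 7.73×10^6 m/s.
r = mv/(qB) = (9.11×10^-31)(7.73×10^6) / [(1×1.60×10^-19)(0.0484)] = 9.09×10^-4 m.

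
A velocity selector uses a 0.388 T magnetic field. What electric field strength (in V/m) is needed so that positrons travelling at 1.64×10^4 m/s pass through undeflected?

qE = qvB ⇒ E = vB = (1.64×10^4)(0.388) = 6360 V/m.

E ≈ 6360 V/m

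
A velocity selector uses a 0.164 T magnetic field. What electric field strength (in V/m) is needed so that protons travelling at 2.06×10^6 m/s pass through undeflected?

qE = qvB ⇒ E = vB = (2.06×10^6)(0.164) = 3.38×10^5 V/m.

E ≈ 3.38×10^5 V/m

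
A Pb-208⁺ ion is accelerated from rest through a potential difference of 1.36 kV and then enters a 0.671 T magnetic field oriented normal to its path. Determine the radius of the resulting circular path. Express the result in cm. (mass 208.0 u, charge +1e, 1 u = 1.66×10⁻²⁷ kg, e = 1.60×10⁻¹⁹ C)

The kinetic energy gained is K = qV = (1×1.60×10^-19)(1360) = 2.18×10^-16 J.
v = √(2K/m) = 3.55×10^4 m/s.
r = mv/(qB) = (3.45×10^-25)(3.55×10^4) / [(1×1.60×10^-19)(0.671)] = 0.114 m.

r ≈ 11.4 cm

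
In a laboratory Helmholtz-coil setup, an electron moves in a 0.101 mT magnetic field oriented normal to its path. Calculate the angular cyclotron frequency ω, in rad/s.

ω = qB/m = (1×1.60×10^-19)(1.01×10^-4) / (9.11×10^-31) = 1.77×10^7 rad/s.

ω ≈ 1.77×10^7 rad/s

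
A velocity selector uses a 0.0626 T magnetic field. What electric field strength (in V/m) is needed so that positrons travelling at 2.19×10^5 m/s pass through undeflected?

qE = qvB ⇒ E = vB = (2.19×10^5)(0.0626) = 1.37×10^4 V/m.

E ≈ 1.37×10^4 V/m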